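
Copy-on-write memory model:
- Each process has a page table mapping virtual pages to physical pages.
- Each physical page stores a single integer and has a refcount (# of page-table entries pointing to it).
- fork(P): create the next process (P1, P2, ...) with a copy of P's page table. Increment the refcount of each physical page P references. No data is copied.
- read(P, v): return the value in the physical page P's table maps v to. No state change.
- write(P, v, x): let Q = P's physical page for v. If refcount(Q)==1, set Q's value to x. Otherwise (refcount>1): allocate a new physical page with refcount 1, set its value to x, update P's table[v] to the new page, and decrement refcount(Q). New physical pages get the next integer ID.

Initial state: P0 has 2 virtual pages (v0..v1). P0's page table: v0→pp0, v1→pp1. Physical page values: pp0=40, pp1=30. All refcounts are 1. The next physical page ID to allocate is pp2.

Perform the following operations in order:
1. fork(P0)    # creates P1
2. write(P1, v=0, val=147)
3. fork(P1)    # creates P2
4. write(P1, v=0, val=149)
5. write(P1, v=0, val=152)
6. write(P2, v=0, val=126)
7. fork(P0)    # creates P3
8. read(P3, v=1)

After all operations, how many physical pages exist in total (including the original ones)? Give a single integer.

Answer: 4

Derivation:
Op 1: fork(P0) -> P1. 2 ppages; refcounts: pp0:2 pp1:2
Op 2: write(P1, v0, 147). refcount(pp0)=2>1 -> COPY to pp2. 3 ppages; refcounts: pp0:1 pp1:2 pp2:1
Op 3: fork(P1) -> P2. 3 ppages; refcounts: pp0:1 pp1:3 pp2:2
Op 4: write(P1, v0, 149). refcount(pp2)=2>1 -> COPY to pp3. 4 ppages; refcounts: pp0:1 pp1:3 pp2:1 pp3:1
Op 5: write(P1, v0, 152). refcount(pp3)=1 -> write in place. 4 ppages; refcounts: pp0:1 pp1:3 pp2:1 pp3:1
Op 6: write(P2, v0, 126). refcount(pp2)=1 -> write in place. 4 ppages; refcounts: pp0:1 pp1:3 pp2:1 pp3:1
Op 7: fork(P0) -> P3. 4 ppages; refcounts: pp0:2 pp1:4 pp2:1 pp3:1
Op 8: read(P3, v1) -> 30. No state change.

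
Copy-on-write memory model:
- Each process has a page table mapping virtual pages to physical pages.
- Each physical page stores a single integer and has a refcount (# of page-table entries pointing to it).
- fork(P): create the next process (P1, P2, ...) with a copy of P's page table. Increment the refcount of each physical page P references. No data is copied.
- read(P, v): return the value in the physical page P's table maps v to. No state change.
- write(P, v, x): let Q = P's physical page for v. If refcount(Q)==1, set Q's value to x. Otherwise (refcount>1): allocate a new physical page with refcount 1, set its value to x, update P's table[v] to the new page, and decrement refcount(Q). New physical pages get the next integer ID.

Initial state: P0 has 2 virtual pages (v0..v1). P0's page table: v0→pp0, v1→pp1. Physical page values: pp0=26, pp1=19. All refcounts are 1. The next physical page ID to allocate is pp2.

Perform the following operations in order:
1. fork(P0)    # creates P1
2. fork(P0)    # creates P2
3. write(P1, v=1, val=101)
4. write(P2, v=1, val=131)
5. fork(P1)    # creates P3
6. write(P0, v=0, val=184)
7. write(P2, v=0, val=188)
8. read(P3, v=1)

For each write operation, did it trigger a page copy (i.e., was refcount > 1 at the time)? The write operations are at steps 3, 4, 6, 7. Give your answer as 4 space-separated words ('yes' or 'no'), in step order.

Op 1: fork(P0) -> P1. 2 ppages; refcounts: pp0:2 pp1:2
Op 2: fork(P0) -> P2. 2 ppages; refcounts: pp0:3 pp1:3
Op 3: write(P1, v1, 101). refcount(pp1)=3>1 -> COPY to pp2. 3 ppages; refcounts: pp0:3 pp1:2 pp2:1
Op 4: write(P2, v1, 131). refcount(pp1)=2>1 -> COPY to pp3. 4 ppages; refcounts: pp0:3 pp1:1 pp2:1 pp3:1
Op 5: fork(P1) -> P3. 4 ppages; refcounts: pp0:4 pp1:1 pp2:2 pp3:1
Op 6: write(P0, v0, 184). refcount(pp0)=4>1 -> COPY to pp4. 5 ppages; refcounts: pp0:3 pp1:1 pp2:2 pp3:1 pp4:1
Op 7: write(P2, v0, 188). refcount(pp0)=3>1 -> COPY to pp5. 6 ppages; refcounts: pp0:2 pp1:1 pp2:2 pp3:1 pp4:1 pp5:1
Op 8: read(P3, v1) -> 101. No state change.

yes yes yes yes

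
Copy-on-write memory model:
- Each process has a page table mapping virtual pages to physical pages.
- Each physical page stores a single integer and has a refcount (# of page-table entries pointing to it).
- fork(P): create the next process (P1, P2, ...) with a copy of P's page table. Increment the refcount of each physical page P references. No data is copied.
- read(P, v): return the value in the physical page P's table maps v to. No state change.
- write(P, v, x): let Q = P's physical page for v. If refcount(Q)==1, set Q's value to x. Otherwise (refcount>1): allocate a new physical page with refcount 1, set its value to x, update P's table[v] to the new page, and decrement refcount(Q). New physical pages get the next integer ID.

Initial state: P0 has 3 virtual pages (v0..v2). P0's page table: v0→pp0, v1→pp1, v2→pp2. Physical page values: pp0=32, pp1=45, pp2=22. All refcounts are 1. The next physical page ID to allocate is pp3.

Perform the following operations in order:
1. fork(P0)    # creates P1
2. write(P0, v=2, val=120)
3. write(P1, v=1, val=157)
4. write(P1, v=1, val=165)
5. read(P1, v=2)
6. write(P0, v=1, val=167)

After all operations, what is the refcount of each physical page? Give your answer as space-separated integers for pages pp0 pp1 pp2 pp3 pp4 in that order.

Op 1: fork(P0) -> P1. 3 ppages; refcounts: pp0:2 pp1:2 pp2:2
Op 2: write(P0, v2, 120). refcount(pp2)=2>1 -> COPY to pp3. 4 ppages; refcounts: pp0:2 pp1:2 pp2:1 pp3:1
Op 3: write(P1, v1, 157). refcount(pp1)=2>1 -> COPY to pp4. 5 ppages; refcounts: pp0:2 pp1:1 pp2:1 pp3:1 pp4:1
Op 4: write(P1, v1, 165). refcount(pp4)=1 -> write in place. 5 ppages; refcounts: pp0:2 pp1:1 pp2:1 pp3:1 pp4:1
Op 5: read(P1, v2) -> 22. No state change.
Op 6: write(P0, v1, 167). refcount(pp1)=1 -> write in place. 5 ppages; refcounts: pp0:2 pp1:1 pp2:1 pp3:1 pp4:1

Answer: 2 1 1 1 1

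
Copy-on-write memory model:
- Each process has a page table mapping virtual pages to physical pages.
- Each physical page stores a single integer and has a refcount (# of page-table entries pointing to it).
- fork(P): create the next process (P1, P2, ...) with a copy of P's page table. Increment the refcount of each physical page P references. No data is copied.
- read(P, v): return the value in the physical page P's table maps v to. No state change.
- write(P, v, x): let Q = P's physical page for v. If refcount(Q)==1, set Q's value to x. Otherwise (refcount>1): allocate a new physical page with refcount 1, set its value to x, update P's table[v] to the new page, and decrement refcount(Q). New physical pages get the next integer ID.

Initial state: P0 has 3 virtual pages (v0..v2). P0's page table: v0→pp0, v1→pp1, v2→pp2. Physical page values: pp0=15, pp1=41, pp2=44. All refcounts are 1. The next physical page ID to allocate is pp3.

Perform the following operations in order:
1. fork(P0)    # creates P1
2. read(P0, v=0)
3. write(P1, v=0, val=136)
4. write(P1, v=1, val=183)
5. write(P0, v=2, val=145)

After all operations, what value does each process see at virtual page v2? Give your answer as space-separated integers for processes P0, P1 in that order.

Answer: 145 44

Derivation:
Op 1: fork(P0) -> P1. 3 ppages; refcounts: pp0:2 pp1:2 pp2:2
Op 2: read(P0, v0) -> 15. No state change.
Op 3: write(P1, v0, 136). refcount(pp0)=2>1 -> COPY to pp3. 4 ppages; refcounts: pp0:1 pp1:2 pp2:2 pp3:1
Op 4: write(P1, v1, 183). refcount(pp1)=2>1 -> COPY to pp4. 5 ppages; refcounts: pp0:1 pp1:1 pp2:2 pp3:1 pp4:1
Op 5: write(P0, v2, 145). refcount(pp2)=2>1 -> COPY to pp5. 6 ppages; refcounts: pp0:1 pp1:1 pp2:1 pp3:1 pp4:1 pp5:1
P0: v2 -> pp5 = 145
P1: v2 -> pp2 = 44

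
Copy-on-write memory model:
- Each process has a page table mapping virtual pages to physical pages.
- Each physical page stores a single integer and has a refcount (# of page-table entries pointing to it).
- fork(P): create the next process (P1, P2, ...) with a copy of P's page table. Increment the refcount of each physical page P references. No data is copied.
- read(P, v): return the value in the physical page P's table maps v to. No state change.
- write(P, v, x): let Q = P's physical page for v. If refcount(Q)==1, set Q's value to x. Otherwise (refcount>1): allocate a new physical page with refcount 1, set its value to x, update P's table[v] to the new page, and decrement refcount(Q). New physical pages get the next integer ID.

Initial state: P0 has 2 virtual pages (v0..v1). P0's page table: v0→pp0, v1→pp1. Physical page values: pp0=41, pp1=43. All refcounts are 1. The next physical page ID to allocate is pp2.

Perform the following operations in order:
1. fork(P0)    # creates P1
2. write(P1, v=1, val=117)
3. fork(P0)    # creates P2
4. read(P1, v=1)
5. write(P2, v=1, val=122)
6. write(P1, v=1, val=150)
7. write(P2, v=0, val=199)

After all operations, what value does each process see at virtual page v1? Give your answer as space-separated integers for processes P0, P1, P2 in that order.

Answer: 43 150 122

Derivation:
Op 1: fork(P0) -> P1. 2 ppages; refcounts: pp0:2 pp1:2
Op 2: write(P1, v1, 117). refcount(pp1)=2>1 -> COPY to pp2. 3 ppages; refcounts: pp0:2 pp1:1 pp2:1
Op 3: fork(P0) -> P2. 3 ppages; refcounts: pp0:3 pp1:2 pp2:1
Op 4: read(P1, v1) -> 117. No state change.
Op 5: write(P2, v1, 122). refcount(pp1)=2>1 -> COPY to pp3. 4 ppages; refcounts: pp0:3 pp1:1 pp2:1 pp3:1
Op 6: write(P1, v1, 150). refcount(pp2)=1 -> write in place. 4 ppages; refcounts: pp0:3 pp1:1 pp2:1 pp3:1
Op 7: write(P2, v0, 199). refcount(pp0)=3>1 -> COPY to pp4. 5 ppages; refcounts: pp0:2 pp1:1 pp2:1 pp3:1 pp4:1
P0: v1 -> pp1 = 43
P1: v1 -> pp2 = 150
P2: v1 -> pp3 = 122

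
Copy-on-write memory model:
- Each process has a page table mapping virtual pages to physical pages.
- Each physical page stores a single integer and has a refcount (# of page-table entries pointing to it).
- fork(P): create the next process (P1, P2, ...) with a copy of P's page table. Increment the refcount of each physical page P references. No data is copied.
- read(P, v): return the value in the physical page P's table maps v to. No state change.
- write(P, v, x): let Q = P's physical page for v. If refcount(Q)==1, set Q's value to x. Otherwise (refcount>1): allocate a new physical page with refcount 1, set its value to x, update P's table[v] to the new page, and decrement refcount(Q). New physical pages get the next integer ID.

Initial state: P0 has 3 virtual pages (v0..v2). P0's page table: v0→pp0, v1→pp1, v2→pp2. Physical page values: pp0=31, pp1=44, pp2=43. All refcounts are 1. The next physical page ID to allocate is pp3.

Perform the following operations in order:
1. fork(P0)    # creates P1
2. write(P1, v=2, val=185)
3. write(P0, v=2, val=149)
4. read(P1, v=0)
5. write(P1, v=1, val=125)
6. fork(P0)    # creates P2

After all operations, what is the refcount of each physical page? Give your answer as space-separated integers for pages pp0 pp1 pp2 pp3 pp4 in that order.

Op 1: fork(P0) -> P1. 3 ppages; refcounts: pp0:2 pp1:2 pp2:2
Op 2: write(P1, v2, 185). refcount(pp2)=2>1 -> COPY to pp3. 4 ppages; refcounts: pp0:2 pp1:2 pp2:1 pp3:1
Op 3: write(P0, v2, 149). refcount(pp2)=1 -> write in place. 4 ppages; refcounts: pp0:2 pp1:2 pp2:1 pp3:1
Op 4: read(P1, v0) -> 31. No state change.
Op 5: write(P1, v1, 125). refcount(pp1)=2>1 -> COPY to pp4. 5 ppages; refcounts: pp0:2 pp1:1 pp2:1 pp3:1 pp4:1
Op 6: fork(P0) -> P2. 5 ppages; refcounts: pp0:3 pp1:2 pp2:2 pp3:1 pp4:1

Answer: 3 2 2 1 1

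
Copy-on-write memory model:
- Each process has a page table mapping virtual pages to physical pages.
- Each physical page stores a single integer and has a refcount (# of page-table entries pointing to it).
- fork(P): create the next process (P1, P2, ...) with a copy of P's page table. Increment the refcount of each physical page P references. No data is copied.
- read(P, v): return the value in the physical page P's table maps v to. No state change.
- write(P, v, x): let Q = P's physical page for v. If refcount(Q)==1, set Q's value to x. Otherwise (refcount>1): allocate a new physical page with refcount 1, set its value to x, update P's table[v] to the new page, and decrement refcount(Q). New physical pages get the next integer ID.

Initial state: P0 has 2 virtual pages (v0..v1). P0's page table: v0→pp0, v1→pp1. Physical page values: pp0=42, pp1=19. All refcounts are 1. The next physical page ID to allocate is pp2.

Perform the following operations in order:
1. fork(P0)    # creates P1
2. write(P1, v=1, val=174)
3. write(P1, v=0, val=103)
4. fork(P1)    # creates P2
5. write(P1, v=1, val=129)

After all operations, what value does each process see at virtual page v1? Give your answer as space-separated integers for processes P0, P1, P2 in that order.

Op 1: fork(P0) -> P1. 2 ppages; refcounts: pp0:2 pp1:2
Op 2: write(P1, v1, 174). refcount(pp1)=2>1 -> COPY to pp2. 3 ppages; refcounts: pp0:2 pp1:1 pp2:1
Op 3: write(P1, v0, 103). refcount(pp0)=2>1 -> COPY to pp3. 4 ppages; refcounts: pp0:1 pp1:1 pp2:1 pp3:1
Op 4: fork(P1) -> P2. 4 ppages; refcounts: pp0:1 pp1:1 pp2:2 pp3:2
Op 5: write(P1, v1, 129). refcount(pp2)=2>1 -> COPY to pp4. 5 ppages; refcounts: pp0:1 pp1:1 pp2:1 pp3:2 pp4:1
P0: v1 -> pp1 = 19
P1: v1 -> pp4 = 129
P2: v1 -> pp2 = 174

Answer: 19 129 174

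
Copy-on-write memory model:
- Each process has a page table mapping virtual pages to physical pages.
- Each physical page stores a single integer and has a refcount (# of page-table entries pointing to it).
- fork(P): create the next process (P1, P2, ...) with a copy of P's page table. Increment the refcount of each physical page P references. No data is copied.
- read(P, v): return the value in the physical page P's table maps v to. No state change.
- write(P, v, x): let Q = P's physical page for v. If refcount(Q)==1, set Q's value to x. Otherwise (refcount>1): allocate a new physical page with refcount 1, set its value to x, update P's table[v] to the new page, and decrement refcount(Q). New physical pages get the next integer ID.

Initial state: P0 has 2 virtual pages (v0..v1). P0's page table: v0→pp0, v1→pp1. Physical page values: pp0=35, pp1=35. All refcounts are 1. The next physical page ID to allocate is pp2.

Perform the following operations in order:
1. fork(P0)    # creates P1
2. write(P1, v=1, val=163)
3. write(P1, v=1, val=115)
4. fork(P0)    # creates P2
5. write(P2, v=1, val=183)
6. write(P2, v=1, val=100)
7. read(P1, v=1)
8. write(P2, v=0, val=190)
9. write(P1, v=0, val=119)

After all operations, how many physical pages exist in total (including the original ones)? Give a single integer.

Op 1: fork(P0) -> P1. 2 ppages; refcounts: pp0:2 pp1:2
Op 2: write(P1, v1, 163). refcount(pp1)=2>1 -> COPY to pp2. 3 ppages; refcounts: pp0:2 pp1:1 pp2:1
Op 3: write(P1, v1, 115). refcount(pp2)=1 -> write in place. 3 ppages; refcounts: pp0:2 pp1:1 pp2:1
Op 4: fork(P0) -> P2. 3 ppages; refcounts: pp0:3 pp1:2 pp2:1
Op 5: write(P2, v1, 183). refcount(pp1)=2>1 -> COPY to pp3. 4 ppages; refcounts: pp0:3 pp1:1 pp2:1 pp3:1
Op 6: write(P2, v1, 100). refcount(pp3)=1 -> write in place. 4 ppages; refcounts: pp0:3 pp1:1 pp2:1 pp3:1
Op 7: read(P1, v1) -> 115. No state change.
Op 8: write(P2, v0, 190). refcount(pp0)=3>1 -> COPY to pp4. 5 ppages; refcounts: pp0:2 pp1:1 pp2:1 pp3:1 pp4:1
Op 9: write(P1, v0, 119). refcount(pp0)=2>1 -> COPY to pp5. 6 ppages; refcounts: pp0:1 pp1:1 pp2:1 pp3:1 pp4:1 pp5:1

Answer: 6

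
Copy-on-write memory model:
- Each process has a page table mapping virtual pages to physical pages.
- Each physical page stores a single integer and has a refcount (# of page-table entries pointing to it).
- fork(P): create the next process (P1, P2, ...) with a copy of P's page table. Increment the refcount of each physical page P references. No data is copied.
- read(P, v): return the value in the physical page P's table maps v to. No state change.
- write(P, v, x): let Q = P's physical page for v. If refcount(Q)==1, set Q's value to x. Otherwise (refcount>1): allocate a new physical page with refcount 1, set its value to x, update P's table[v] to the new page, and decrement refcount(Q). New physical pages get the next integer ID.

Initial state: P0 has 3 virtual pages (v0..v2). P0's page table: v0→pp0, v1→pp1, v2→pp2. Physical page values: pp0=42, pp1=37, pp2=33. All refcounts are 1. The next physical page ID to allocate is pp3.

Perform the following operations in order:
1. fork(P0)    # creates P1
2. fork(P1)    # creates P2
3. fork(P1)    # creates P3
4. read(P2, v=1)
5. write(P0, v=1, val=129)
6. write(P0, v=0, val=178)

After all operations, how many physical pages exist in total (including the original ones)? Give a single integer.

Op 1: fork(P0) -> P1. 3 ppages; refcounts: pp0:2 pp1:2 pp2:2
Op 2: fork(P1) -> P2. 3 ppages; refcounts: pp0:3 pp1:3 pp2:3
Op 3: fork(P1) -> P3. 3 ppages; refcounts: pp0:4 pp1:4 pp2:4
Op 4: read(P2, v1) -> 37. No state change.
Op 5: write(P0, v1, 129). refcount(pp1)=4>1 -> COPY to pp3. 4 ppages; refcounts: pp0:4 pp1:3 pp2:4 pp3:1
Op 6: write(P0, v0, 178). refcount(pp0)=4>1 -> COPY to pp4. 5 ppages; refcounts: pp0:3 pp1:3 pp2:4 pp3:1 pp4:1

Answer: 5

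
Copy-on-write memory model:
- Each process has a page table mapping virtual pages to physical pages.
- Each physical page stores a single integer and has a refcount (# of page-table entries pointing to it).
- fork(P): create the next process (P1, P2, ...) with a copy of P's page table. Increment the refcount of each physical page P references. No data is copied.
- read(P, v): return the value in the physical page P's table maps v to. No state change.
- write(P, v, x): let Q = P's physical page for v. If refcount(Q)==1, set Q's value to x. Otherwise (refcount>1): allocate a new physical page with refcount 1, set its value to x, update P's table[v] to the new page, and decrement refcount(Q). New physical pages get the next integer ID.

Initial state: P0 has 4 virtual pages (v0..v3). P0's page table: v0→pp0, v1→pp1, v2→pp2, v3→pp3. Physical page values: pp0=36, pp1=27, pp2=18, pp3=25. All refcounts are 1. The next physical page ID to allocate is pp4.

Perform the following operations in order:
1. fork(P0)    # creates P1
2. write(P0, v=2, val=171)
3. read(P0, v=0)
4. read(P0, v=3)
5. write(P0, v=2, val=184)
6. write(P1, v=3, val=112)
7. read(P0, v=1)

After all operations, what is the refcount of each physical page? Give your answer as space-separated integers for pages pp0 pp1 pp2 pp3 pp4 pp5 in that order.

Answer: 2 2 1 1 1 1

Derivation:
Op 1: fork(P0) -> P1. 4 ppages; refcounts: pp0:2 pp1:2 pp2:2 pp3:2
Op 2: write(P0, v2, 171). refcount(pp2)=2>1 -> COPY to pp4. 5 ppages; refcounts: pp0:2 pp1:2 pp2:1 pp3:2 pp4:1
Op 3: read(P0, v0) -> 36. No state change.
Op 4: read(P0, v3) -> 25. No state change.
Op 5: write(P0, v2, 184). refcount(pp4)=1 -> write in place. 5 ppages; refcounts: pp0:2 pp1:2 pp2:1 pp3:2 pp4:1
Op 6: write(P1, v3, 112). refcount(pp3)=2>1 -> COPY to pp5. 6 ppages; refcounts: pp0:2 pp1:2 pp2:1 pp3:1 pp4:1 pp5:1
Op 7: read(P0, v1) -> 27. No state change.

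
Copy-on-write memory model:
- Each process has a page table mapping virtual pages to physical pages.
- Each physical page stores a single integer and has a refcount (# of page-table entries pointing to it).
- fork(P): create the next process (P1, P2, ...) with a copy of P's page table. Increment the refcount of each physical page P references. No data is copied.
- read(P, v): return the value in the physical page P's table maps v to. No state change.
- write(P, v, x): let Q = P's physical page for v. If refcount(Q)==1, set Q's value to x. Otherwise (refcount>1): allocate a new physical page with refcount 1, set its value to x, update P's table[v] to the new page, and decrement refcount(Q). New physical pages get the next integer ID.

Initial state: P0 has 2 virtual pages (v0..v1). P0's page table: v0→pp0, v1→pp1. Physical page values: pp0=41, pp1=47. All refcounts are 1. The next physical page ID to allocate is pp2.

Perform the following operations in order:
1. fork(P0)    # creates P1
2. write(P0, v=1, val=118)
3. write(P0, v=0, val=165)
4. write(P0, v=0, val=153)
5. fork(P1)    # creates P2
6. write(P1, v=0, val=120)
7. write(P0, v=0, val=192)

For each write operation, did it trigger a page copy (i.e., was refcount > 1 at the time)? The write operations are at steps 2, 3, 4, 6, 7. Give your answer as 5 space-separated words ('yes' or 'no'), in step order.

Op 1: fork(P0) -> P1. 2 ppages; refcounts: pp0:2 pp1:2
Op 2: write(P0, v1, 118). refcount(pp1)=2>1 -> COPY to pp2. 3 ppages; refcounts: pp0:2 pp1:1 pp2:1
Op 3: write(P0, v0, 165). refcount(pp0)=2>1 -> COPY to pp3. 4 ppages; refcounts: pp0:1 pp1:1 pp2:1 pp3:1
Op 4: write(P0, v0, 153). refcount(pp3)=1 -> write in place. 4 ppages; refcounts: pp0:1 pp1:1 pp2:1 pp3:1
Op 5: fork(P1) -> P2. 4 ppages; refcounts: pp0:2 pp1:2 pp2:1 pp3:1
Op 6: write(P1, v0, 120). refcount(pp0)=2>1 -> COPY to pp4. 5 ppages; refcounts: pp0:1 pp1:2 pp2:1 pp3:1 pp4:1
Op 7: write(P0, v0, 192). refcount(pp3)=1 -> write in place. 5 ppages; refcounts: pp0:1 pp1:2 pp2:1 pp3:1 pp4:1

yes yes no yes no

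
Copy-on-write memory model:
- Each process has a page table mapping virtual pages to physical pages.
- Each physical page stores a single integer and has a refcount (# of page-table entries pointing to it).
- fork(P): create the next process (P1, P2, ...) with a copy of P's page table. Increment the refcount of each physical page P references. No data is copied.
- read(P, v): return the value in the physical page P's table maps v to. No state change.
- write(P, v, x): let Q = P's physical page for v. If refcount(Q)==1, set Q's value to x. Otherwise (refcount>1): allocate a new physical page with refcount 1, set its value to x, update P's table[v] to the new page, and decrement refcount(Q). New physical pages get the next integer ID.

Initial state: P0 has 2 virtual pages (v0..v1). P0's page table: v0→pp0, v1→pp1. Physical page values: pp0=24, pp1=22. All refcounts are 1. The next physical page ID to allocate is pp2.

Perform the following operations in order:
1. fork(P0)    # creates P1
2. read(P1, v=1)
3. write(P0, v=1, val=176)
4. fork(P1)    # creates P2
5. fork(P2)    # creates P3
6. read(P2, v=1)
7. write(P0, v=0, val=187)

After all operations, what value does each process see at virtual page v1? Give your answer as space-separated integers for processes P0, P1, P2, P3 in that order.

Op 1: fork(P0) -> P1. 2 ppages; refcounts: pp0:2 pp1:2
Op 2: read(P1, v1) -> 22. No state change.
Op 3: write(P0, v1, 176). refcount(pp1)=2>1 -> COPY to pp2. 3 ppages; refcounts: pp0:2 pp1:1 pp2:1
Op 4: fork(P1) -> P2. 3 ppages; refcounts: pp0:3 pp1:2 pp2:1
Op 5: fork(P2) -> P3. 3 ppages; refcounts: pp0:4 pp1:3 pp2:1
Op 6: read(P2, v1) -> 22. No state change.
Op 7: write(P0, v0, 187). refcount(pp0)=4>1 -> COPY to pp3. 4 ppages; refcounts: pp0:3 pp1:3 pp2:1 pp3:1
P0: v1 -> pp2 = 176
P1: v1 -> pp1 = 22
P2: v1 -> pp1 = 22
P3: v1 -> pp1 = 22

Answer: 176 22 22 22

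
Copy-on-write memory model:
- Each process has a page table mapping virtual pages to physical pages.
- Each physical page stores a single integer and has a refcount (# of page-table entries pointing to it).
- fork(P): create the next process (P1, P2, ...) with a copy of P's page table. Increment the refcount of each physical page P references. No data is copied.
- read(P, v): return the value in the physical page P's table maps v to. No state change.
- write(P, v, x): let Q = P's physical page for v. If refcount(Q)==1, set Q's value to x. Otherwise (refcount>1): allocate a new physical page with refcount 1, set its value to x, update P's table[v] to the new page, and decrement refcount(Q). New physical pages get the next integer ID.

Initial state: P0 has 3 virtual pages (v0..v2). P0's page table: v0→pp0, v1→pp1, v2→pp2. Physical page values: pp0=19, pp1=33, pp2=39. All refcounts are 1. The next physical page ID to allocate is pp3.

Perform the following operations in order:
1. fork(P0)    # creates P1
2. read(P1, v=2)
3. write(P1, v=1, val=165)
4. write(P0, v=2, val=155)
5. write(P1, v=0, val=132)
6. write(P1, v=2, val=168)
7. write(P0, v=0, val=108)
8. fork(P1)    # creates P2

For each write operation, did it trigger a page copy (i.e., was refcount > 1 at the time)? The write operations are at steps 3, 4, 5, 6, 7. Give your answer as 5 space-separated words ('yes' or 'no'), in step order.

Op 1: fork(P0) -> P1. 3 ppages; refcounts: pp0:2 pp1:2 pp2:2
Op 2: read(P1, v2) -> 39. No state change.
Op 3: write(P1, v1, 165). refcount(pp1)=2>1 -> COPY to pp3. 4 ppages; refcounts: pp0:2 pp1:1 pp2:2 pp3:1
Op 4: write(P0, v2, 155). refcount(pp2)=2>1 -> COPY to pp4. 5 ppages; refcounts: pp0:2 pp1:1 pp2:1 pp3:1 pp4:1
Op 5: write(P1, v0, 132). refcount(pp0)=2>1 -> COPY to pp5. 6 ppages; refcounts: pp0:1 pp1:1 pp2:1 pp3:1 pp4:1 pp5:1
Op 6: write(P1, v2, 168). refcount(pp2)=1 -> write in place. 6 ppages; refcounts: pp0:1 pp1:1 pp2:1 pp3:1 pp4:1 pp5:1
Op 7: write(P0, v0, 108). refcount(pp0)=1 -> write in place. 6 ppages; refcounts: pp0:1 pp1:1 pp2:1 pp3:1 pp4:1 pp5:1
Op 8: fork(P1) -> P2. 6 ppages; refcounts: pp0:1 pp1:1 pp2:2 pp3:2 pp4:1 pp5:2

yes yes yes no no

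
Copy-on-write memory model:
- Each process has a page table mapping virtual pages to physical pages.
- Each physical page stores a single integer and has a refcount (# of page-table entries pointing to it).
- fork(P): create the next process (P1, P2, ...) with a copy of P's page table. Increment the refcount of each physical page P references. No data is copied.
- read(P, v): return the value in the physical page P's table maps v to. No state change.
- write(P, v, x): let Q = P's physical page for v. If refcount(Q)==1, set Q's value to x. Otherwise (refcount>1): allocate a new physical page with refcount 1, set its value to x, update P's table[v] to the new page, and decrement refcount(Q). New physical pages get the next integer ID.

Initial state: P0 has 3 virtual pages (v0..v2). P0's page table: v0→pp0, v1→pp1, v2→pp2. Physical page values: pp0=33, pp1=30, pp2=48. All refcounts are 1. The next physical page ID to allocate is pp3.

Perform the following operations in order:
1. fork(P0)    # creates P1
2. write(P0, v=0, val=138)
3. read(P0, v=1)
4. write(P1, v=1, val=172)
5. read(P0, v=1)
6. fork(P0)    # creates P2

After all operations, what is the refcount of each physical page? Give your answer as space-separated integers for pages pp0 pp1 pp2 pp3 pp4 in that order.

Answer: 1 2 3 2 1

Derivation:
Op 1: fork(P0) -> P1. 3 ppages; refcounts: pp0:2 pp1:2 pp2:2
Op 2: write(P0, v0, 138). refcount(pp0)=2>1 -> COPY to pp3. 4 ppages; refcounts: pp0:1 pp1:2 pp2:2 pp3:1
Op 3: read(P0, v1) -> 30. No state change.
Op 4: write(P1, v1, 172). refcount(pp1)=2>1 -> COPY to pp4. 5 ppages; refcounts: pp0:1 pp1:1 pp2:2 pp3:1 pp4:1
Op 5: read(P0, v1) -> 30. No state change.
Op 6: fork(P0) -> P2. 5 ppages; refcounts: pp0:1 pp1:2 pp2:3 pp3:2 pp4:1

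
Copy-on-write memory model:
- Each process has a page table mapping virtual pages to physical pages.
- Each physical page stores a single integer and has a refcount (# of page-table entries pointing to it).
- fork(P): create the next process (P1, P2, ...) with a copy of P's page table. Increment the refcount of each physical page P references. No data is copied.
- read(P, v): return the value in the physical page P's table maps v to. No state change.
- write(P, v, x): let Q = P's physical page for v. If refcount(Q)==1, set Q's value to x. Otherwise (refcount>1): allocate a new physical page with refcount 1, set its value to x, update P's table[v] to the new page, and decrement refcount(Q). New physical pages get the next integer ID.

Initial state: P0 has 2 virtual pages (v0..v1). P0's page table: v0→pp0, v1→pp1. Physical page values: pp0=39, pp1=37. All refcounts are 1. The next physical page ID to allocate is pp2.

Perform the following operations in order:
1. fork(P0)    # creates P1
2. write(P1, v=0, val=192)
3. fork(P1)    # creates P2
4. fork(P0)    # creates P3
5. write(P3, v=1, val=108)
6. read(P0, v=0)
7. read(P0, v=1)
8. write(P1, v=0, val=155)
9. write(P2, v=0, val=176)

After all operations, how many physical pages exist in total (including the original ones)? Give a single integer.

Op 1: fork(P0) -> P1. 2 ppages; refcounts: pp0:2 pp1:2
Op 2: write(P1, v0, 192). refcount(pp0)=2>1 -> COPY to pp2. 3 ppages; refcounts: pp0:1 pp1:2 pp2:1
Op 3: fork(P1) -> P2. 3 ppages; refcounts: pp0:1 pp1:3 pp2:2
Op 4: fork(P0) -> P3. 3 ppages; refcounts: pp0:2 pp1:4 pp2:2
Op 5: write(P3, v1, 108). refcount(pp1)=4>1 -> COPY to pp3. 4 ppages; refcounts: pp0:2 pp1:3 pp2:2 pp3:1
Op 6: read(P0, v0) -> 39. No state change.
Op 7: read(P0, v1) -> 37. No state change.
Op 8: write(P1, v0, 155). refcount(pp2)=2>1 -> COPY to pp4. 5 ppages; refcounts: pp0:2 pp1:3 pp2:1 pp3:1 pp4:1
Op 9: write(P2, v0, 176). refcount(pp2)=1 -> write in place. 5 ppages; refcounts: pp0:2 pp1:3 pp2:1 pp3:1 pp4:1

Answer: 5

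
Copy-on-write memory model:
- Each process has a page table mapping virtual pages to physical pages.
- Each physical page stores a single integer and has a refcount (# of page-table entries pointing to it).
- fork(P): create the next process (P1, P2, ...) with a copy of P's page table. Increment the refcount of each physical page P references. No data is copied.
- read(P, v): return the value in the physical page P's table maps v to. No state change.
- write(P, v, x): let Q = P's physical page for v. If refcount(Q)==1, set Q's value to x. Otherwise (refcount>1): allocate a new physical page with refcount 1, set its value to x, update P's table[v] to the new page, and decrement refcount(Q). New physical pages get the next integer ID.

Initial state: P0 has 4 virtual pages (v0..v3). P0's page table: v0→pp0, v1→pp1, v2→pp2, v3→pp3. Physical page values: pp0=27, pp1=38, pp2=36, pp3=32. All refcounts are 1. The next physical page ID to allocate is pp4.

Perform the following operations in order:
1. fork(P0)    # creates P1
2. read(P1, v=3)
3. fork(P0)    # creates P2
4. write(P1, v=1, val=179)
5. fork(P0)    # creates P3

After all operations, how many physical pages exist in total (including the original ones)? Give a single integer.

Answer: 5

Derivation:
Op 1: fork(P0) -> P1. 4 ppages; refcounts: pp0:2 pp1:2 pp2:2 pp3:2
Op 2: read(P1, v3) -> 32. No state change.
Op 3: fork(P0) -> P2. 4 ppages; refcounts: pp0:3 pp1:3 pp2:3 pp3:3
Op 4: write(P1, v1, 179). refcount(pp1)=3>1 -> COPY to pp4. 5 ppages; refcounts: pp0:3 pp1:2 pp2:3 pp3:3 pp4:1
Op 5: fork(P0) -> P3. 5 ppages; refcounts: pp0:4 pp1:3 pp2:4 pp3:4 pp4:1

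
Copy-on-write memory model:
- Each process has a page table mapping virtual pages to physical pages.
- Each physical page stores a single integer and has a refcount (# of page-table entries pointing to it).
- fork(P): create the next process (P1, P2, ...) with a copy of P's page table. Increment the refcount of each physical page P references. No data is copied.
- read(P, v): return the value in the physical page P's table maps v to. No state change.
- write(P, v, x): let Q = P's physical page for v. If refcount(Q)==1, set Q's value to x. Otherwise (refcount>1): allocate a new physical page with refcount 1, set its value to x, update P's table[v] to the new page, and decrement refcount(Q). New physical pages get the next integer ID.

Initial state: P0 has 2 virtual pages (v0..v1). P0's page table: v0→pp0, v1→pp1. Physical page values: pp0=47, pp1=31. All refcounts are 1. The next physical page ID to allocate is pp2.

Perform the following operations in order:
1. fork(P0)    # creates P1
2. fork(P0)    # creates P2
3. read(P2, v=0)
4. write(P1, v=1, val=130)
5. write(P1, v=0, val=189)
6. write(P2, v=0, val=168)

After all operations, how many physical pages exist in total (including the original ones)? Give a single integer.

Answer: 5

Derivation:
Op 1: fork(P0) -> P1. 2 ppages; refcounts: pp0:2 pp1:2
Op 2: fork(P0) -> P2. 2 ppages; refcounts: pp0:3 pp1:3
Op 3: read(P2, v0) -> 47. No state change.
Op 4: write(P1, v1, 130). refcount(pp1)=3>1 -> COPY to pp2. 3 ppages; refcounts: pp0:3 pp1:2 pp2:1
Op 5: write(P1, v0, 189). refcount(pp0)=3>1 -> COPY to pp3. 4 ppages; refcounts: pp0:2 pp1:2 pp2:1 pp3:1
Op 6: write(P2, v0, 168). refcount(pp0)=2>1 -> COPY to pp4. 5 ppages; refcounts: pp0:1 pp1:2 pp2:1 pp3:1 pp4:1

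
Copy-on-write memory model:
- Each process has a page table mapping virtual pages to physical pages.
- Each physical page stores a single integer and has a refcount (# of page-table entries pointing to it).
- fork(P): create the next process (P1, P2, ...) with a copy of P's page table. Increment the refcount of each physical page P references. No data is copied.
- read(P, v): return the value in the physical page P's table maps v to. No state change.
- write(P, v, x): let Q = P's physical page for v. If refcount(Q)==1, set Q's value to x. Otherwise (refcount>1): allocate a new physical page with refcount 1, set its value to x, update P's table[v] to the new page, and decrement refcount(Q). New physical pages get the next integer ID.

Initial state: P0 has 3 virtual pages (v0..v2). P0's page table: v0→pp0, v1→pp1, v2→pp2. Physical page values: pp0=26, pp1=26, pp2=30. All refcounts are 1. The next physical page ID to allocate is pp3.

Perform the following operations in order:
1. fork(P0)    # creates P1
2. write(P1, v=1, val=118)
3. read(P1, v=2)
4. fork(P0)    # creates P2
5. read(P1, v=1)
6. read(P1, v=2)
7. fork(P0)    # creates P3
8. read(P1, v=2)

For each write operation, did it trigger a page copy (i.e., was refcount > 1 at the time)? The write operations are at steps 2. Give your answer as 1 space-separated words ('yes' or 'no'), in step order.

Op 1: fork(P0) -> P1. 3 ppages; refcounts: pp0:2 pp1:2 pp2:2
Op 2: write(P1, v1, 118). refcount(pp1)=2>1 -> COPY to pp3. 4 ppages; refcounts: pp0:2 pp1:1 pp2:2 pp3:1
Op 3: read(P1, v2) -> 30. No state change.
Op 4: fork(P0) -> P2. 4 ppages; refcounts: pp0:3 pp1:2 pp2:3 pp3:1
Op 5: read(P1, v1) -> 118. No state change.
Op 6: read(P1, v2) -> 30. No state change.
Op 7: fork(P0) -> P3. 4 ppages; refcounts: pp0:4 pp1:3 pp2:4 pp3:1
Op 8: read(P1, v2) -> 30. No state change.

yes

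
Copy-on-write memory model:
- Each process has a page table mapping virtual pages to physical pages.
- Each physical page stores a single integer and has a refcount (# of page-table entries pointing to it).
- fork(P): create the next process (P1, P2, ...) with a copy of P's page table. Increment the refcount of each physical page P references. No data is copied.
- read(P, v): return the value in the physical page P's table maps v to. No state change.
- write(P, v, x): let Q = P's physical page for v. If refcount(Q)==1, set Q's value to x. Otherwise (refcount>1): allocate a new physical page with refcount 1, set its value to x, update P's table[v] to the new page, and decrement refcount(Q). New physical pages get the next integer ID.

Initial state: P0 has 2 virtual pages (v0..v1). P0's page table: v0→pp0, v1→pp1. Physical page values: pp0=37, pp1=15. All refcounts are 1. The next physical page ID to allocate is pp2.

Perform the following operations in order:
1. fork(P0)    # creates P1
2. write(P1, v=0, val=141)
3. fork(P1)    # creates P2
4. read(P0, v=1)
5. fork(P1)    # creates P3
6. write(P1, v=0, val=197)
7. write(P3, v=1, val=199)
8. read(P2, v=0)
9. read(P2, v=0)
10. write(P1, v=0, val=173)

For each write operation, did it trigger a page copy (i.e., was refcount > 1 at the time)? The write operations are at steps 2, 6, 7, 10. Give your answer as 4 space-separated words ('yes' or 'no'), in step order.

Op 1: fork(P0) -> P1. 2 ppages; refcounts: pp0:2 pp1:2
Op 2: write(P1, v0, 141). refcount(pp0)=2>1 -> COPY to pp2. 3 ppages; refcounts: pp0:1 pp1:2 pp2:1
Op 3: fork(P1) -> P2. 3 ppages; refcounts: pp0:1 pp1:3 pp2:2
Op 4: read(P0, v1) -> 15. No state change.
Op 5: fork(P1) -> P3. 3 ppages; refcounts: pp0:1 pp1:4 pp2:3
Op 6: write(P1, v0, 197). refcount(pp2)=3>1 -> COPY to pp3. 4 ppages; refcounts: pp0:1 pp1:4 pp2:2 pp3:1
Op 7: write(P3, v1, 199). refcount(pp1)=4>1 -> COPY to pp4. 5 ppages; refcounts: pp0:1 pp1:3 pp2:2 pp3:1 pp4:1
Op 8: read(P2, v0) -> 141. No state change.
Op 9: read(P2, v0) -> 141. No state change.
Op 10: write(P1, v0, 173). refcount(pp3)=1 -> write in place. 5 ppages; refcounts: pp0:1 pp1:3 pp2:2 pp3:1 pp4:1

yes yes yes no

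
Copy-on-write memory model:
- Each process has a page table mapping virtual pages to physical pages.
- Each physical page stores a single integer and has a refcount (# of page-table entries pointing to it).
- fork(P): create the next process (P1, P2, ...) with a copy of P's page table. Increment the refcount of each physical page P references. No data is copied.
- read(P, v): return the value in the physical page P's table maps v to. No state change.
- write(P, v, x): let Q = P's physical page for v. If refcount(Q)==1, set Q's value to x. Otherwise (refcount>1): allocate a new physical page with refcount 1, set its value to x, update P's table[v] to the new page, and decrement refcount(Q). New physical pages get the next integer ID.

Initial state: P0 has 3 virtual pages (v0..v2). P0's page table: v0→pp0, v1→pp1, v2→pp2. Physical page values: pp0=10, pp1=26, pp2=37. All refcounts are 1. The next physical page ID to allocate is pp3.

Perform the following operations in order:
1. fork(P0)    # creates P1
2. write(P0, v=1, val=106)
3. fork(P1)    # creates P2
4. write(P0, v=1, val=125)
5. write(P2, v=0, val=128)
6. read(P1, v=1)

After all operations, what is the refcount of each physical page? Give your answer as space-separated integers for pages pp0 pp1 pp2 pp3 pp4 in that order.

Answer: 2 2 3 1 1

Derivation:
Op 1: fork(P0) -> P1. 3 ppages; refcounts: pp0:2 pp1:2 pp2:2
Op 2: write(P0, v1, 106). refcount(pp1)=2>1 -> COPY to pp3. 4 ppages; refcounts: pp0:2 pp1:1 pp2:2 pp3:1
Op 3: fork(P1) -> P2. 4 ppages; refcounts: pp0:3 pp1:2 pp2:3 pp3:1
Op 4: write(P0, v1, 125). refcount(pp3)=1 -> write in place. 4 ppages; refcounts: pp0:3 pp1:2 pp2:3 pp3:1
Op 5: write(P2, v0, 128). refcount(pp0)=3>1 -> COPY to pp4. 5 ppages; refcounts: pp0:2 pp1:2 pp2:3 pp3:1 pp4:1
Op 6: read(P1, v1) -> 26. No state change.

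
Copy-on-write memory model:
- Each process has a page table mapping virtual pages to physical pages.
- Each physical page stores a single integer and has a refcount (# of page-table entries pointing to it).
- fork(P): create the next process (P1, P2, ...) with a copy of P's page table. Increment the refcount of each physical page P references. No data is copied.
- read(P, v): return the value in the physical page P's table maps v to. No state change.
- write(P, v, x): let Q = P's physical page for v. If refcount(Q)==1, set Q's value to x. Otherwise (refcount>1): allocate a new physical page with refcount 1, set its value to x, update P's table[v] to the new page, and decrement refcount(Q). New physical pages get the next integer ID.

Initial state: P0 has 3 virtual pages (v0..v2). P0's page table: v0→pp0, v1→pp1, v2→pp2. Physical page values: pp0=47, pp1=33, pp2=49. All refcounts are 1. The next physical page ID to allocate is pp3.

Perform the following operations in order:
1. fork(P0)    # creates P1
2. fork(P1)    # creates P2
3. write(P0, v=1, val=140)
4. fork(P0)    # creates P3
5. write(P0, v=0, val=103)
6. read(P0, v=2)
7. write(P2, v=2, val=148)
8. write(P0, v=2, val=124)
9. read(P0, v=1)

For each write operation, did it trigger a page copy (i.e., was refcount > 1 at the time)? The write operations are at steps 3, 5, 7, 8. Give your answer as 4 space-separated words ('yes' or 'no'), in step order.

Op 1: fork(P0) -> P1. 3 ppages; refcounts: pp0:2 pp1:2 pp2:2
Op 2: fork(P1) -> P2. 3 ppages; refcounts: pp0:3 pp1:3 pp2:3
Op 3: write(P0, v1, 140). refcount(pp1)=3>1 -> COPY to pp3. 4 ppages; refcounts: pp0:3 pp1:2 pp2:3 pp3:1
Op 4: fork(P0) -> P3. 4 ppages; refcounts: pp0:4 pp1:2 pp2:4 pp3:2
Op 5: write(P0, v0, 103). refcount(pp0)=4>1 -> COPY to pp4. 5 ppages; refcounts: pp0:3 pp1:2 pp2:4 pp3:2 pp4:1
Op 6: read(P0, v2) -> 49. No state change.
Op 7: write(P2, v2, 148). refcount(pp2)=4>1 -> COPY to pp5. 6 ppages; refcounts: pp0:3 pp1:2 pp2:3 pp3:2 pp4:1 pp5:1
Op 8: write(P0, v2, 124). refcount(pp2)=3>1 -> COPY to pp6. 7 ppages; refcounts: pp0:3 pp1:2 pp2:2 pp3:2 pp4:1 pp5:1 pp6:1
Op 9: read(P0, v1) -> 140. No state change.

yes yes yes yes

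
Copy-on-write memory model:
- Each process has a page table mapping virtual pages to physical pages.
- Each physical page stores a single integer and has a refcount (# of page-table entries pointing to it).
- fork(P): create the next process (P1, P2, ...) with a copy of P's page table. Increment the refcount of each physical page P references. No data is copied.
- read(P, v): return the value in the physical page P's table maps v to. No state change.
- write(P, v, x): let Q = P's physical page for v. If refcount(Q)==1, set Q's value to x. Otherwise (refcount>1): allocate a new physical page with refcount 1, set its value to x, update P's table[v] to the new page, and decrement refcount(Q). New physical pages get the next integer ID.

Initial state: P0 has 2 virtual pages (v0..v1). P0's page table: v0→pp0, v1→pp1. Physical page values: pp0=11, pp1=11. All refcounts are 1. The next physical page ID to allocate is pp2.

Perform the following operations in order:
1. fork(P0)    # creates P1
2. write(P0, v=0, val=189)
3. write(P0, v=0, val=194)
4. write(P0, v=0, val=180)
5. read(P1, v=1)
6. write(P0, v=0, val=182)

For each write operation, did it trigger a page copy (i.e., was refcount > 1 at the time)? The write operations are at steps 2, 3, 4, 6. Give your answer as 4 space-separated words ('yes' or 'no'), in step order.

Op 1: fork(P0) -> P1. 2 ppages; refcounts: pp0:2 pp1:2
Op 2: write(P0, v0, 189). refcount(pp0)=2>1 -> COPY to pp2. 3 ppages; refcounts: pp0:1 pp1:2 pp2:1
Op 3: write(P0, v0, 194). refcount(pp2)=1 -> write in place. 3 ppages; refcounts: pp0:1 pp1:2 pp2:1
Op 4: write(P0, v0, 180). refcount(pp2)=1 -> write in place. 3 ppages; refcounts: pp0:1 pp1:2 pp2:1
Op 5: read(P1, v1) -> 11. No state change.
Op 6: write(P0, v0, 182). refcount(pp2)=1 -> write in place. 3 ppages; refcounts: pp0:1 pp1:2 pp2:1

yes no no no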